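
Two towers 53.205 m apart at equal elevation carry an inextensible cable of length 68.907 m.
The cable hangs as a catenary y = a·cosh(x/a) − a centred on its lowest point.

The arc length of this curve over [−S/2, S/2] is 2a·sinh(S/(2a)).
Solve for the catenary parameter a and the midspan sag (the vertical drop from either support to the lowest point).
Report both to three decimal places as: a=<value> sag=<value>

a=20.822 sag=19.434

seed: a₀ = √(S³/(24(L−S))) = √(53.205³/(24·15.702)) = 19.991508
iter 1: u=1.330690  f(a)=+1.450e+00  f'(a)=-1.867e+00  a ← 19.991508 − (+1.450e+00/-1.867e+00) = 20.768221
iter 2: u=1.280923  f(a)=+8.880e-02  f'(a)=-1.645e+00  a ← 20.768221 − (+8.880e-02/-1.645e+00) = 20.822208
iter 3: u=1.277602  f(a)=+3.810e-04  f'(a)=-1.631e+00  a ← 20.822208 − (+3.810e-04/-1.631e+00) = 20.822441
iter 4: u=1.277588  f(a)=+7.080e-09  f'(a)=-1.631e+00  a ← 20.822441 − (+7.080e-09/-1.631e+00) = 20.822441
iter 5: u=1.277588  f(a)=-1.421e-14  f'(a)=-1.631e+00  a ← 20.822441 − (-1.421e-14/-1.631e+00) = 20.822441
converged: |Δa| < 1e-12 after 5 iterations
sag = a·(cosh(S/(2a)) − 1) = 20.822441·(cosh(1.277588) − 1) = 19.434455
T_max/T_min = cosh(S/(2a)) = 1.933342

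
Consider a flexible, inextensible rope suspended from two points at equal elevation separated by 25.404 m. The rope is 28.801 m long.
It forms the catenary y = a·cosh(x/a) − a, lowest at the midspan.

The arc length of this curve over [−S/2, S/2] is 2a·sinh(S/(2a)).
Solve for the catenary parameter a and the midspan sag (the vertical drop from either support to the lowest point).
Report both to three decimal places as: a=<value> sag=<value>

seed: a₀ = √(S³/(24(L−S))) = √(25.404³/(24·3.397)) = 14.180768
iter 1: u=0.895720  f(a)=+1.389e-01  f'(a)=-5.187e-01  a ← 14.180768 − (+1.389e-01/-5.187e-01) = 14.448586
iter 2: u=0.879117  f(a)=+4.033e-03  f'(a)=-4.889e-01  a ← 14.448586 − (+4.033e-03/-4.889e-01) = 14.456834
iter 3: u=0.878616  f(a)=+3.624e-06  f'(a)=-4.881e-01  a ← 14.456834 − (+3.624e-06/-4.881e-01) = 14.456842
iter 4: u=0.878615  f(a)=+2.938e-12  f'(a)=-4.881e-01  a ← 14.456842 − (+2.938e-12/-4.881e-01) = 14.456842
converged: |Δa| < 1e-12 after 4 iterations
sag = a·(cosh(S/(2a)) − 1) = 14.456842·(cosh(0.878615) − 1) = 5.948419
T_max/T_min = cosh(S/(2a)) = 1.411460

a=14.457 sag=5.948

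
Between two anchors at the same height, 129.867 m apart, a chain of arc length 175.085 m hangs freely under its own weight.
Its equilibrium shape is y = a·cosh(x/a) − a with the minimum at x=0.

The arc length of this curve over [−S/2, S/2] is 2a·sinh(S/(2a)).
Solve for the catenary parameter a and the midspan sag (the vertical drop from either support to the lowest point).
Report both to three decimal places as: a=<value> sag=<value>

seed: a₀ = √(S³/(24(L−S))) = √(129.867³/(24·45.218)) = 44.924879
iter 1: u=1.445380  f(a)=+4.965e+00  f'(a)=-2.466e+00  a ← 44.924879 − (+4.965e+00/-2.466e+00) = 46.938156
iter 2: u=1.383384  f(a)=+3.533e-01  f'(a)=-2.127e+00  a ← 46.938156 − (+3.533e-01/-2.127e+00) = 47.104273
iter 3: u=1.378506  f(a)=+2.091e-03  f'(a)=-2.102e+00  a ← 47.104273 − (+2.091e-03/-2.102e+00) = 47.105268
iter 4: u=1.378476  f(a)=+7.425e-08  f'(a)=-2.101e+00  a ← 47.105268 − (+7.425e-08/-2.101e+00) = 47.105268
iter 5: u=1.378476  f(a)=+0.000e+00  f'(a)=-2.101e+00  a ← 47.105268 − (+0.000e+00/-2.101e+00) = 47.105268
converged: |Δa| < 1e-12 after 5 iterations
sag = a·(cosh(S/(2a)) − 1) = 47.105268·(cosh(1.378476) − 1) = 52.305977
T_max/T_min = cosh(S/(2a)) = 2.110406

a=47.105 sag=52.306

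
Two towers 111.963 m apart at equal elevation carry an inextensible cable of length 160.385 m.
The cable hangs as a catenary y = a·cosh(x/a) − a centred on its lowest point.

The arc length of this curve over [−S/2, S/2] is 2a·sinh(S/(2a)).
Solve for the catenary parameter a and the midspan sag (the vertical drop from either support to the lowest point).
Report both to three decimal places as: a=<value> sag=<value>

a=36.814 sag=51.425

seed: a₀ = √(S³/(24(L−S))) = √(111.963³/(24·48.422)) = 34.752400
iter 1: u=1.610867  f(a)=+6.685e+00  f'(a)=-3.580e+00  a ← 34.752400 − (+6.685e+00/-3.580e+00) = 36.619642
iter 2: u=1.528729  f(a)=+5.766e-01  f'(a)=-2.987e+00  a ← 36.619642 − (+5.766e-01/-2.987e+00) = 36.812679
iter 3: u=1.520712  f(a)=+5.184e-03  f'(a)=-2.933e+00  a ← 36.812679 − (+5.184e-03/-2.933e+00) = 36.814447
iter 4: u=1.520639  f(a)=+4.273e-07  f'(a)=-2.933e+00  a ← 36.814447 − (+4.273e-07/-2.933e+00) = 36.814447
iter 5: u=1.520639  f(a)=+0.000e+00  f'(a)=-2.933e+00  a ← 36.814447 − (+0.000e+00/-2.933e+00) = 36.814447
converged: |Δa| < 1e-12 after 5 iterations
sag = a·(cosh(S/(2a)) − 1) = 36.814447·(cosh(1.520639) − 1) = 51.424663
T_max/T_min = cosh(S/(2a)) = 2.396861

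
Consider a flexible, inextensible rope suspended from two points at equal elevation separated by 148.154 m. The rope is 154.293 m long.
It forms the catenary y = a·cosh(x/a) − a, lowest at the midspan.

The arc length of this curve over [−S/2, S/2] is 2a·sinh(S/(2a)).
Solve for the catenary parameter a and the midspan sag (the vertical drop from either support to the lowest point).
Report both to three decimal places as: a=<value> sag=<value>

a=149.479 sag=18.734

seed: a₀ = √(S³/(24(L−S))) = √(148.154³/(24·6.139)) = 148.564701
iter 1: u=0.498618  f(a)=+7.677e-02  f'(a)=-8.472e-02  a ← 148.564701 − (+7.677e-02/-8.472e-02) = 149.470859
iter 2: u=0.495595  f(a)=+7.080e-04  f'(a)=-8.316e-02  a ← 149.470859 − (+7.080e-04/-8.316e-02) = 149.479373
iter 3: u=0.495567  f(a)=+6.147e-08  f'(a)=-8.315e-02  a ← 149.479373 − (+6.147e-08/-8.315e-02) = 149.479374
iter 4: u=0.495567  f(a)=+2.842e-14  f'(a)=-8.315e-02  a ← 149.479374 − (+2.842e-14/-8.315e-02) = 149.479374
converged: |Δa| < 1e-12 after 4 iterations
sag = a·(cosh(S/(2a)) − 1) = 149.479374·(cosh(0.495567) − 1) = 18.733782
T_max/T_min = cosh(S/(2a)) = 1.125327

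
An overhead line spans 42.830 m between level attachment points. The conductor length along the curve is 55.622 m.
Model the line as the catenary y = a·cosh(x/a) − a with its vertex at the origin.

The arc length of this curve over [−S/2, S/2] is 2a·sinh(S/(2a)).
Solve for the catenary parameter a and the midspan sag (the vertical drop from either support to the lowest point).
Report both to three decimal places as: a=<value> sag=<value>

a=16.670 sag=15.755

seed: a₀ = √(S³/(24(L−S))) = √(42.830³/(24·12.792)) = 15.997321
iter 1: u=1.338662  f(a)=+1.196e+00  f'(a)=-1.905e+00  a ← 15.997321 − (+1.196e+00/-1.905e+00) = 16.625366
iter 2: u=1.288092  f(a)=+7.406e-02  f'(a)=-1.676e+00  a ← 16.625366 − (+7.406e-02/-1.676e+00) = 16.669563
iter 3: u=1.284677  f(a)=+3.252e-04  f'(a)=-1.661e+00  a ← 16.669563 − (+3.252e-04/-1.661e+00) = 16.669759
iter 4: u=1.284662  f(a)=+6.334e-09  f'(a)=-1.661e+00  a ← 16.669759 − (+6.334e-09/-1.661e+00) = 16.669759
iter 5: u=1.284662  f(a)=+0.000e+00  f'(a)=-1.661e+00  a ← 16.669759 − (+0.000e+00/-1.661e+00) = 16.669759
converged: |Δa| < 1e-12 after 5 iterations
sag = a·(cosh(S/(2a)) − 1) = 16.669759·(cosh(1.284662) − 1) = 15.754500
T_max/T_min = cosh(S/(2a)) = 1.945095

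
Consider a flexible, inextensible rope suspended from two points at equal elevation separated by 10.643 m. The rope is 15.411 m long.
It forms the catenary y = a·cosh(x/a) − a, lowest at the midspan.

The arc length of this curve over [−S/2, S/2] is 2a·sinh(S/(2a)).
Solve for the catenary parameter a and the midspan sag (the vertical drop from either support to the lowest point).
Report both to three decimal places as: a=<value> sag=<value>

a=3.445 sag=4.996

seed: a₀ = √(S³/(24(L−S))) = √(10.643³/(24·4.768)) = 3.245804
iter 1: u=1.639501  f(a)=+6.834e-01  f'(a)=-3.807e+00  a ← 3.245804 − (+6.834e-01/-3.807e+00) = 3.425297
iter 2: u=1.553588  f(a)=+6.078e-02  f'(a)=-3.158e+00  a ← 3.425297 − (+6.078e-02/-3.158e+00) = 3.444546
iter 3: u=1.544906  f(a)=+5.846e-04  f'(a)=-3.097e+00  a ← 3.444546 − (+5.846e-04/-3.097e+00) = 3.444735
iter 4: u=1.544821  f(a)=+5.521e-08  f'(a)=-3.097e+00  a ← 3.444735 − (+5.521e-08/-3.097e+00) = 3.444735
iter 5: u=1.544821  f(a)=+1.776e-15  f'(a)=-3.097e+00  a ← 3.444735 − (+1.776e-15/-3.097e+00) = 3.444735
converged: |Δa| < 1e-12 after 5 iterations
sag = a·(cosh(S/(2a)) − 1) = 3.444735·(cosh(1.544821) − 1) = 4.995699
T_max/T_min = cosh(S/(2a)) = 2.450242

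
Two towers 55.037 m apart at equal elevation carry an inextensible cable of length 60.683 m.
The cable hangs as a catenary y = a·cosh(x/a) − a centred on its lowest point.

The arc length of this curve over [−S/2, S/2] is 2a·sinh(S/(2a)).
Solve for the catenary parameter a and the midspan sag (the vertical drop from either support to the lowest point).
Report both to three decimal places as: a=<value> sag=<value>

seed: a₀ = √(S³/(24(L−S))) = √(55.037³/(24·5.646)) = 35.075678
iter 1: u=0.784546  f(a)=+1.763e-01  f'(a)=-3.422e-01  a ← 35.075678 − (+1.763e-01/-3.422e-01) = 35.590972
iter 2: u=0.773188  f(a)=+3.961e-03  f'(a)=-3.270e-01  a ← 35.590972 − (+3.961e-03/-3.270e-01) = 35.603086
iter 3: u=0.772925  f(a)=+2.100e-06  f'(a)=-3.266e-01  a ← 35.603086 − (+2.100e-06/-3.266e-01) = 35.603092
iter 4: u=0.772924  f(a)=+5.826e-13  f'(a)=-3.266e-01  a ← 35.603092 − (+5.826e-13/-3.266e-01) = 35.603092
converged: |Δa| < 1e-12 after 4 iterations
sag = a·(cosh(S/(2a)) − 1) = 35.603092·(cosh(0.772924) − 1) = 11.174967
T_max/T_min = cosh(S/(2a)) = 1.313876

a=35.603 sag=11.175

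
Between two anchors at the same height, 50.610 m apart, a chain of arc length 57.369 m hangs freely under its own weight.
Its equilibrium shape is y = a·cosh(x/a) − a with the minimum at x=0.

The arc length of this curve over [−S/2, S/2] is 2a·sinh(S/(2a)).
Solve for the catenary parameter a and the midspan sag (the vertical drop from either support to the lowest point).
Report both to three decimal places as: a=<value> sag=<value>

a=28.818 sag=11.842

seed: a₀ = √(S³/(24(L−S))) = √(50.610³/(24·6.759)) = 28.268819
iter 1: u=0.895156  f(a)=+2.760e-01  f'(a)=-5.176e-01  a ← 28.268819 − (+2.760e-01/-5.176e-01) = 28.802071
iter 2: u=0.878583  f(a)=+8.004e-03  f'(a)=-4.880e-01  a ← 28.802071 − (+8.004e-03/-4.880e-01) = 28.818473
iter 3: u=0.878083  f(a)=+7.175e-06  f'(a)=-4.871e-01  a ← 28.818473 − (+7.175e-06/-4.871e-01) = 28.818487
iter 4: u=0.878082  f(a)=+5.763e-12  f'(a)=-4.871e-01  a ← 28.818487 − (+5.763e-12/-4.871e-01) = 28.818487
converged: |Δa| < 1e-12 after 4 iterations
sag = a·(cosh(S/(2a)) − 1) = 28.818487·(cosh(0.878082) − 1) = 11.842375
T_max/T_min = cosh(S/(2a)) = 1.410930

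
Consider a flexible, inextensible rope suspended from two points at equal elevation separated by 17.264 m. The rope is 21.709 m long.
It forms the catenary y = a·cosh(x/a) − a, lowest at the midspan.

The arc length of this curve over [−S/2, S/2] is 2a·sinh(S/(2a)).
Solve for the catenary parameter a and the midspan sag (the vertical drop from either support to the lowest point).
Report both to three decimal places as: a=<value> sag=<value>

seed: a₀ = √(S³/(24(L−S))) = √(17.264³/(24·4.445)) = 6.944974
iter 1: u=1.242913  f(a)=+3.562e-01  f'(a)=-1.489e+00  a ← 6.944974 − (+3.562e-01/-1.489e+00) = 7.184218
iter 2: u=1.201523  f(a)=+1.924e-02  f'(a)=-1.332e+00  a ← 7.184218 − (+1.924e-02/-1.332e+00) = 7.198657
iter 3: u=1.199113  f(a)=+6.317e-05  f'(a)=-1.323e+00  a ← 7.198657 − (+6.317e-05/-1.323e+00) = 7.198705
iter 4: u=1.199105  f(a)=+6.862e-10  f'(a)=-1.323e+00  a ← 7.198705 − (+6.862e-10/-1.323e+00) = 7.198705
iter 5: u=1.199105  f(a)=+0.000e+00  f'(a)=-1.323e+00  a ← 7.198705 − (+0.000e+00/-1.323e+00) = 7.198705
converged: |Δa| < 1e-12 after 5 iterations
sag = a·(cosh(S/(2a)) − 1) = 7.198705·(cosh(1.199105) − 1) = 5.825946
T_max/T_min = cosh(S/(2a)) = 1.809305

a=7.199 sag=5.826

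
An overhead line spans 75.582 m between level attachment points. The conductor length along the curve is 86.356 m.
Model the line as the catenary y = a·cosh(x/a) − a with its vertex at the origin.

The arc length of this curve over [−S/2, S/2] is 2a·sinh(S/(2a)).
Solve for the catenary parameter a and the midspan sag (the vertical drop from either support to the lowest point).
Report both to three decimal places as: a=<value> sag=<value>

seed: a₀ = √(S³/(24(L−S))) = √(75.582³/(24·10.774)) = 40.863303
iter 1: u=0.924815  f(a)=+4.702e-01  f'(a)=-5.738e-01  a ← 40.863303 − (+4.702e-01/-5.738e-01) = 41.682786
iter 2: u=0.906633  f(a)=+1.452e-02  f'(a)=-5.389e-01  a ← 41.682786 − (+1.452e-02/-5.389e-01) = 41.709727
iter 3: u=0.906048  f(a)=+1.482e-05  f'(a)=-5.378e-01  a ← 41.709727 − (+1.482e-05/-5.378e-01) = 41.709755
iter 4: u=0.906047  f(a)=+1.548e-11  f'(a)=-5.378e-01  a ← 41.709755 − (+1.548e-11/-5.378e-01) = 41.709755
converged: |Δa| < 1e-12 after 4 iterations
sag = a·(cosh(S/(2a)) − 1) = 41.709755·(cosh(0.906047) − 1) = 18.323930
T_max/T_min = cosh(S/(2a)) = 1.439320

a=41.710 sag=18.324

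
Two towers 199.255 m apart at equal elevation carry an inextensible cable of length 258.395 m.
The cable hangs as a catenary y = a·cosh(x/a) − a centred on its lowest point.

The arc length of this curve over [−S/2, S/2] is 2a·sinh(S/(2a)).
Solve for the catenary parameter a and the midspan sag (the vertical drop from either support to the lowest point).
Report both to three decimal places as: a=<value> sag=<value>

seed: a₀ = √(S³/(24(L−S))) = √(199.255³/(24·59.140)) = 74.656489
iter 1: u=1.334479  f(a)=+5.495e+00  f'(a)=-1.885e+00  a ← 74.656489 − (+5.495e+00/-1.885e+00) = 77.571491
iter 2: u=1.284331  f(a)=+3.382e-01  f'(a)=-1.659e+00  a ← 77.571491 − (+3.382e-01/-1.659e+00) = 77.775302
iter 3: u=1.280966  f(a)=+1.467e-03  f'(a)=-1.645e+00  a ← 77.775302 − (+1.467e-03/-1.645e+00) = 77.776193
iter 4: u=1.280951  f(a)=+2.788e-08  f'(a)=-1.645e+00  a ← 77.776193 − (+2.788e-08/-1.645e+00) = 77.776193
iter 5: u=1.280951  f(a)=+0.000e+00  f'(a)=-1.645e+00  a ← 77.776193 − (+0.000e+00/-1.645e+00) = 77.776193
converged: |Δa| < 1e-12 after 5 iterations
sag = a·(cosh(S/(2a)) − 1) = 77.776193·(cosh(1.280951) − 1) = 73.025432
T_max/T_min = cosh(S/(2a)) = 1.938918

a=77.776 sag=73.025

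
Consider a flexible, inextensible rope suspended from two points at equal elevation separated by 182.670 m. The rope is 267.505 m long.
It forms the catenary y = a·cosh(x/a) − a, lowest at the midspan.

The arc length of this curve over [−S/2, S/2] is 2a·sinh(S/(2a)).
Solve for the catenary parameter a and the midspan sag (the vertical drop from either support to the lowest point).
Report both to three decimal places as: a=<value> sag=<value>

a=58.181 sag=87.678

seed: a₀ = √(S³/(24(L−S))) = √(182.670³/(24·84.835)) = 54.715162
iter 1: u=1.669281  f(a)=+1.263e+01  f'(a)=-4.056e+00  a ← 54.715162 − (+1.263e+01/-4.056e+00) = 57.830574
iter 2: u=1.579355  f(a)=+1.159e+00  f'(a)=-3.343e+00  a ← 57.830574 − (+1.159e+00/-3.343e+00) = 58.177456
iter 3: u=1.569938  f(a)=+1.194e-02  f'(a)=-3.274e+00  a ← 58.177456 − (+1.194e-02/-3.274e+00) = 58.181104
iter 4: u=1.569840  f(a)=+1.296e-06  f'(a)=-3.273e+00  a ← 58.181104 − (+1.296e-06/-3.273e+00) = 58.181104
iter 5: u=1.569840  f(a)=+0.000e+00  f'(a)=-3.273e+00  a ← 58.181104 − (+0.000e+00/-3.273e+00) = 58.181104
converged: |Δa| < 1e-12 after 5 iterations
sag = a·(cosh(S/(2a)) − 1) = 58.181104·(cosh(1.569840) − 1) = 87.677636
T_max/T_min = cosh(S/(2a)) = 2.506978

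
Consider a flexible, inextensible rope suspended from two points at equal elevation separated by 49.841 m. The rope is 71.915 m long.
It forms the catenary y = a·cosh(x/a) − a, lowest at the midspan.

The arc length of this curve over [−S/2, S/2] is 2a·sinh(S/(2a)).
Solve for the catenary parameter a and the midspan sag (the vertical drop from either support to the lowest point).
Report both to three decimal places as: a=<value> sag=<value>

seed: a₀ = √(S³/(24(L−S))) = √(49.841³/(24·22.074)) = 15.287412
iter 1: u=1.630132  f(a)=+3.125e+00  f'(a)=-3.732e+00  a ← 15.287412 − (+3.125e+00/-3.732e+00) = 16.124939
iter 2: u=1.545463  f(a)=+2.752e-01  f'(a)=-3.101e+00  a ← 16.124939 − (+2.752e-01/-3.101e+00) = 16.213694
iter 3: u=1.537003  f(a)=+2.590e-03  f'(a)=-3.043e+00  a ← 16.213694 − (+2.590e-03/-3.043e+00) = 16.214545
iter 4: u=1.536923  f(a)=+2.340e-07  f'(a)=-3.042e+00  a ← 16.214545 − (+2.340e-07/-3.042e+00) = 16.214545
iter 5: u=1.536923  f(a)=+1.421e-14  f'(a)=-3.042e+00  a ← 16.214545 − (+1.421e-14/-3.042e+00) = 16.214545
converged: |Δa| < 1e-12 after 5 iterations
sag = a·(cosh(S/(2a)) − 1) = 16.214545·(cosh(1.536923) − 1) = 23.229761
T_max/T_min = cosh(S/(2a)) = 2.432650

a=16.215 sag=23.230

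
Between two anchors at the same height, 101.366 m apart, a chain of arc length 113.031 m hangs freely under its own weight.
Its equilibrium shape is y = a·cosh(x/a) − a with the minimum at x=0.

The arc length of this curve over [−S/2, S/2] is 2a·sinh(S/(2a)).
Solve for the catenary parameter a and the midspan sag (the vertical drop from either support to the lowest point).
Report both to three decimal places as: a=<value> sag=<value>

seed: a₀ = √(S³/(24(L−S))) = √(101.366³/(24·11.665)) = 60.994471
iter 1: u=0.830944  f(a)=+4.094e-01  f'(a)=-4.096e-01  a ← 60.994471 − (+4.094e-01/-4.096e-01) = 61.994073
iter 2: u=0.817546  f(a)=+1.028e-02  f'(a)=-3.892e-01  a ← 61.994073 − (+1.028e-02/-3.892e-01) = 62.020487
iter 3: u=0.817198  f(a)=+6.854e-06  f'(a)=-3.887e-01  a ← 62.020487 − (+6.854e-06/-3.887e-01) = 62.020505
iter 4: u=0.817197  f(a)=+3.055e-12  f'(a)=-3.887e-01  a ← 62.020505 − (+3.055e-12/-3.887e-01) = 62.020505
converged: |Δa| < 1e-12 after 4 iterations
sag = a·(cosh(S/(2a)) − 1) = 62.020505·(cosh(0.817197) − 1) = 21.887449
T_max/T_min = cosh(S/(2a)) = 1.352907

a=62.021 sag=21.887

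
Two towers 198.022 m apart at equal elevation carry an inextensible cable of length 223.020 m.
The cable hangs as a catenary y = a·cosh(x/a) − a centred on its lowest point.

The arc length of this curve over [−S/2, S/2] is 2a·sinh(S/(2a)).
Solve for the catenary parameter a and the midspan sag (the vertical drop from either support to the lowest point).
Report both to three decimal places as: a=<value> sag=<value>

a=115.860 sag=44.944

seed: a₀ = √(S³/(24(L−S))) = √(198.022³/(24·24.998)) = 113.765849
iter 1: u=0.870305  f(a)=+9.640e-01  f'(a)=-4.737e-01  a ← 113.765849 − (+9.640e-01/-4.737e-01) = 115.800979
iter 2: u=0.855010  f(a)=+2.647e-02  f'(a)=-4.480e-01  a ← 115.800979 − (+2.647e-02/-4.480e-01) = 115.860078
iter 3: u=0.854574  f(a)=+2.122e-05  f'(a)=-4.472e-01  a ← 115.860078 − (+2.122e-05/-4.472e-01) = 115.860126
iter 4: u=0.854574  f(a)=+1.367e-11  f'(a)=-4.472e-01  a ← 115.860126 − (+1.367e-11/-4.472e-01) = 115.860126
converged: |Δa| < 1e-12 after 4 iterations
sag = a·(cosh(S/(2a)) − 1) = 115.860126·(cosh(0.854574) − 1) = 44.944255
T_max/T_min = cosh(S/(2a)) = 1.387918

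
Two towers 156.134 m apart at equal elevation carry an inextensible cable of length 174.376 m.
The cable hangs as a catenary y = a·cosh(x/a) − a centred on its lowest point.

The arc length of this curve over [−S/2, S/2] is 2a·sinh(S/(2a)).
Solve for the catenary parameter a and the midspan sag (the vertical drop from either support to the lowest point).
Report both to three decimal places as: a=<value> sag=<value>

seed: a₀ = √(S³/(24(L−S))) = √(156.134³/(24·18.242)) = 93.240455
iter 1: u=0.837265  f(a)=+6.502e-01  f'(a)=-4.194e-01  a ← 93.240455 − (+6.502e-01/-4.194e-01) = 94.790639
iter 2: u=0.823573  f(a)=+1.657e-02  f'(a)=-3.983e-01  a ← 94.790639 − (+1.657e-02/-3.983e-01) = 94.832240
iter 3: u=0.823212  f(a)=+1.138e-05  f'(a)=-3.977e-01  a ← 94.832240 − (+1.138e-05/-3.977e-01) = 94.832269
iter 4: u=0.823211  f(a)=+5.343e-12  f'(a)=-3.977e-01  a ← 94.832269 − (+5.343e-12/-3.977e-01) = 94.832269
converged: |Δa| < 1e-12 after 4 iterations
sag = a·(cosh(S/(2a)) − 1) = 94.832269·(cosh(0.823211) − 1) = 33.988950
T_max/T_min = cosh(S/(2a)) = 1.358411

a=94.832 sag=33.989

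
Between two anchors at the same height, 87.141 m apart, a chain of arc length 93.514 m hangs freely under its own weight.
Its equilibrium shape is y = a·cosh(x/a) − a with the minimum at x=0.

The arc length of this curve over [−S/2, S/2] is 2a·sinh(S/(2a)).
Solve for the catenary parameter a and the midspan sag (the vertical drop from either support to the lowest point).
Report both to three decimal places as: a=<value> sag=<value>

a=66.484 sag=14.795

seed: a₀ = √(S³/(24(L−S))) = √(87.141³/(24·6.373)) = 65.774299
iter 1: u=0.662424  f(a)=+1.413e-01  f'(a)=-2.024e-01  a ← 65.774299 − (+1.413e-01/-2.024e-01) = 66.472324
iter 2: u=0.655468  f(a)=+2.281e-03  f'(a)=-1.959e-01  a ← 66.472324 − (+2.281e-03/-1.959e-01) = 66.483965
iter 3: u=0.655354  f(a)=+6.159e-07  f'(a)=-1.958e-01  a ← 66.483965 − (+6.159e-07/-1.958e-01) = 66.483968
iter 4: u=0.655353  f(a)=+5.684e-14  f'(a)=-1.958e-01  a ← 66.483968 − (+5.684e-14/-1.958e-01) = 66.483968
converged: |Δa| < 1e-12 after 4 iterations
sag = a·(cosh(S/(2a)) − 1) = 66.483968·(cosh(0.655353) − 1) = 14.795396
T_max/T_min = cosh(S/(2a)) = 1.222541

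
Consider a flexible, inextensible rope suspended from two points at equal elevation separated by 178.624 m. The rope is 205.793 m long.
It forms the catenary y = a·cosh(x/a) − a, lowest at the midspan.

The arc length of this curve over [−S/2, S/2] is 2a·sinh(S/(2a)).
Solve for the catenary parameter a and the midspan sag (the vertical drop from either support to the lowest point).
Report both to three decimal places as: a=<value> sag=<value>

a=95.553 sag=44.868

seed: a₀ = √(S³/(24(L−S))) = √(178.624³/(24·27.169)) = 93.490454
iter 1: u=0.955306  f(a)=+1.267e+00  f'(a)=-6.360e-01  a ← 93.490454 − (+1.267e+00/-6.360e-01) = 95.482572
iter 2: u=0.935375  f(a)=+4.163e-02  f'(a)=-5.948e-01  a ← 95.482572 − (+4.163e-02/-5.948e-01) = 95.552556
iter 3: u=0.934690  f(a)=+4.832e-05  f'(a)=-5.935e-01  a ← 95.552556 − (+4.832e-05/-5.935e-01) = 95.552637
iter 4: u=0.934689  f(a)=+6.528e-11  f'(a)=-5.935e-01  a ← 95.552637 − (+6.528e-11/-5.935e-01) = 95.552637
iter 5: u=0.934689  f(a)=+0.000e+00  f'(a)=-5.935e-01  a ← 95.552637 − (+0.000e+00/-5.935e-01) = 95.552637
converged: |Δa| < 1e-12 after 5 iterations
sag = a·(cosh(S/(2a)) − 1) = 95.552637·(cosh(0.934689) − 1) = 44.868145
T_max/T_min = cosh(S/(2a)) = 1.469565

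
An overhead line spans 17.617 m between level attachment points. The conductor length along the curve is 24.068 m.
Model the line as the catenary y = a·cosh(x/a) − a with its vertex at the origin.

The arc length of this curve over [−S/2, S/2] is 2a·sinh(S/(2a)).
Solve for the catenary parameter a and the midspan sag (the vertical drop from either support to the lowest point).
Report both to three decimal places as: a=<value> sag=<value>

seed: a₀ = √(S³/(24(L−S))) = √(17.617³/(24·6.451)) = 5.942631
iter 1: u=1.482256  f(a)=+7.469e-01  f'(a)=-2.687e+00  a ← 5.942631 − (+7.469e-01/-2.687e+00) = 6.220588
iter 2: u=1.416024  f(a)=+5.560e-02  f'(a)=-2.301e+00  a ← 6.220588 − (+5.560e-02/-2.301e+00) = 6.244755
iter 3: u=1.410544  f(a)=+3.629e-04  f'(a)=-2.271e+00  a ← 6.244755 − (+3.629e-04/-2.271e+00) = 6.244915
iter 4: u=1.410508  f(a)=+1.568e-08  f'(a)=-2.270e+00  a ← 6.244915 − (+1.568e-08/-2.270e+00) = 6.244915
iter 5: u=1.410508  f(a)=+0.000e+00  f'(a)=-2.270e+00  a ← 6.244915 − (+0.000e+00/-2.270e+00) = 6.244915
converged: |Δa| < 1e-12 after 5 iterations
sag = a·(cosh(S/(2a)) − 1) = 6.244915·(cosh(1.410508) − 1) = 7.312965
T_max/T_min = cosh(S/(2a)) = 2.171027

a=6.245 sag=7.313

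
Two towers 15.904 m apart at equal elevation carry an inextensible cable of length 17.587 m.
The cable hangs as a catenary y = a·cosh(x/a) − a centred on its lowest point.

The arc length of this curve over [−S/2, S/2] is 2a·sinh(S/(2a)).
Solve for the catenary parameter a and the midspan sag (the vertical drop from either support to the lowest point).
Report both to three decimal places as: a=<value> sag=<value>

a=10.134 sag=3.283

seed: a₀ = √(S³/(24(L−S))) = √(15.904³/(24·1.683)) = 9.979571
iter 1: u=0.796828  f(a)=+5.424e-02  f'(a)=-3.592e-01  a ← 9.979571 − (+5.424e-02/-3.592e-01) = 10.130588
iter 2: u=0.784950  f(a)=+1.256e-03  f'(a)=-3.427e-01  a ← 10.130588 − (+1.256e-03/-3.427e-01) = 10.134252
iter 3: u=0.784666  f(a)=+7.085e-07  f'(a)=-3.424e-01  a ← 10.134252 − (+7.085e-07/-3.424e-01) = 10.134254
iter 4: u=0.784666  f(a)=+2.274e-13  f'(a)=-3.424e-01  a ← 10.134254 − (+2.274e-13/-3.424e-01) = 10.134254
converged: |Δa| < 1e-12 after 4 iterations
sag = a·(cosh(S/(2a)) − 1) = 10.134254·(cosh(0.784666) − 1) = 3.283225
T_max/T_min = cosh(S/(2a)) = 1.323973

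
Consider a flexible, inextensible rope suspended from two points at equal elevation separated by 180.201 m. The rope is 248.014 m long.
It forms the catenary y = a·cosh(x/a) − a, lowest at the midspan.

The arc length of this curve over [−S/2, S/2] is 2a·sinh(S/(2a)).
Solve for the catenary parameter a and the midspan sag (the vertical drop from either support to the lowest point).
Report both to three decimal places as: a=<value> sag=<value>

seed: a₀ = √(S³/(24(L−S))) = √(180.201³/(24·67.813)) = 59.961667
iter 1: u=1.502635  f(a)=+8.081e+00  f'(a)=-2.816e+00  a ← 59.961667 − (+8.081e+00/-2.816e+00) = 62.831644
iter 2: u=1.433999  f(a)=+6.164e-01  f'(a)=-2.401e+00  a ← 62.831644 − (+6.164e-01/-2.401e+00) = 63.088361
iter 3: u=1.428164  f(a)=+4.241e-03  f'(a)=-2.368e+00  a ← 63.088361 − (+4.241e-03/-2.368e+00) = 63.090152
iter 4: u=1.428123  f(a)=+2.038e-07  f'(a)=-2.368e+00  a ← 63.090152 − (+2.038e-07/-2.368e+00) = 63.090152
iter 5: u=1.428123  f(a)=+2.842e-14  f'(a)=-2.368e+00  a ← 63.090152 − (+2.842e-14/-2.368e+00) = 63.090152
converged: |Δa| < 1e-12 after 5 iterations
sag = a·(cosh(S/(2a)) − 1) = 63.090152·(cosh(1.428123) − 1) = 76.043249
T_max/T_min = cosh(S/(2a)) = 2.205311

a=63.090 sag=76.043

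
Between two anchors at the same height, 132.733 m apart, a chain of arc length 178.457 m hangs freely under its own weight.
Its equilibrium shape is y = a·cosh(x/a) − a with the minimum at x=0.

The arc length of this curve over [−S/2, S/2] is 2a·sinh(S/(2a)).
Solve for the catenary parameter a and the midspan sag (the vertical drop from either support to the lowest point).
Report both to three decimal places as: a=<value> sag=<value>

a=48.381 sag=53.120

seed: a₀ = √(S³/(24(L−S))) = √(132.733³/(24·45.724)) = 46.162640
iter 1: u=1.437667  f(a)=+4.965e+00  f'(a)=-2.422e+00  a ← 46.162640 − (+4.965e+00/-2.422e+00) = 48.212581
iter 2: u=1.376539  f(a)=+3.499e-01  f'(a)=-2.091e+00  a ← 48.212581 − (+3.499e-01/-2.091e+00) = 48.379854
iter 3: u=1.371780  f(a)=+2.029e-03  f'(a)=-2.067e+00  a ← 48.379854 − (+2.029e-03/-2.067e+00) = 48.380836
iter 4: u=1.371752  f(a)=+6.907e-08  f'(a)=-2.067e+00  a ← 48.380836 − (+6.907e-08/-2.067e+00) = 48.380836
iter 5: u=1.371752  f(a)=+0.000e+00  f'(a)=-2.067e+00  a ← 48.380836 − (+0.000e+00/-2.067e+00) = 48.380836
converged: |Δa| < 1e-12 after 5 iterations
sag = a·(cosh(S/(2a)) − 1) = 48.380836·(cosh(1.371752) − 1) = 53.120053
T_max/T_min = cosh(S/(2a)) = 2.097957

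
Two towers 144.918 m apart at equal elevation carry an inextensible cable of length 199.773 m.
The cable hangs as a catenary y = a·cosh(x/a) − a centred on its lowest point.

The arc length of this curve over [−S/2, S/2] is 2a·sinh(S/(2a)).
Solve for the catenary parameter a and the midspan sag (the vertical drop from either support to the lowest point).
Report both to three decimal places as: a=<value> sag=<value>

a=50.603 sag=61.370

seed: a₀ = √(S³/(24(L−S))) = √(144.918³/(24·54.855)) = 48.080588
iter 1: u=1.507032  f(a)=+6.577e+00  f'(a)=-2.844e+00  a ← 48.080588 − (+6.577e+00/-2.844e+00) = 50.393237
iter 2: u=1.437872  f(a)=+5.043e-01  f'(a)=-2.423e+00  a ← 50.393237 − (+5.043e-01/-2.423e+00) = 50.601362
iter 3: u=1.431958  f(a)=+3.509e-03  f'(a)=-2.389e+00  a ← 50.601362 − (+3.509e-03/-2.389e+00) = 50.602831
iter 4: u=1.431916  f(a)=+1.725e-07  f'(a)=-2.389e+00  a ← 50.602831 − (+1.725e-07/-2.389e+00) = 50.602831
iter 5: u=1.431916  f(a)=+5.684e-14  f'(a)=-2.389e+00  a ← 50.602831 − (+5.684e-14/-2.389e+00) = 50.602831
converged: |Δa| < 1e-12 after 5 iterations
sag = a·(cosh(S/(2a)) − 1) = 50.602831·(cosh(1.431916) − 1) = 61.370199
T_max/T_min = cosh(S/(2a)) = 2.212782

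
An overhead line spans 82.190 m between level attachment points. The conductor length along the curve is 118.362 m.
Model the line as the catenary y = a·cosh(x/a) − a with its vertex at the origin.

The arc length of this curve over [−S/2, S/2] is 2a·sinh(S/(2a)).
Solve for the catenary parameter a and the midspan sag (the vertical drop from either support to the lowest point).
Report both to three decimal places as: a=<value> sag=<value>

a=26.814 sag=38.158

seed: a₀ = √(S³/(24(L−S))) = √(82.190³/(24·36.172)) = 25.289287
iter 1: u=1.624996  f(a)=+5.087e+00  f'(a)=-3.691e+00  a ← 25.289287 − (+5.087e+00/-3.691e+00) = 26.667648
iter 2: u=1.541006  f(a)=+4.455e-01  f'(a)=-3.070e+00  a ← 26.667648 − (+4.455e-01/-3.070e+00) = 26.812759
iter 3: u=1.532666  f(a)=+4.142e-03  f'(a)=-3.013e+00  a ← 26.812759 − (+4.142e-03/-3.013e+00) = 26.814134
iter 4: u=1.532587  f(a)=+3.653e-07  f'(a)=-3.013e+00  a ← 26.814134 − (+3.653e-07/-3.013e+00) = 26.814134
iter 5: u=1.532587  f(a)=+1.421e-14  f'(a)=-3.013e+00  a ← 26.814134 − (+1.421e-14/-3.013e+00) = 26.814134
converged: |Δa| < 1e-12 after 5 iterations
sag = a·(cosh(S/(2a)) − 1) = 26.814134·(cosh(1.532587) − 1) = 38.158080
T_max/T_min = cosh(S/(2a)) = 2.423058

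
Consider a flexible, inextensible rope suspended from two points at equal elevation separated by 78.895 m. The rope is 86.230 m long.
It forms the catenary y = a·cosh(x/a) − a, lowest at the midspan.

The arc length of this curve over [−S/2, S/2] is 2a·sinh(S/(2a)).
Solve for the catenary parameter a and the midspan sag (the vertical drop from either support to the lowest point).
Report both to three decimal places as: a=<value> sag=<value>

a=53.538 sag=15.202

seed: a₀ = √(S³/(24(L−S))) = √(78.895³/(24·7.335)) = 52.816369
iter 1: u=0.746880  f(a)=+2.073e-01  f'(a)=-2.936e-01  a ← 52.816369 − (+2.073e-01/-2.936e-01) = 53.522603
iter 2: u=0.737025  f(a)=+4.232e-03  f'(a)=-2.817e-01  a ← 53.522603 − (+4.232e-03/-2.817e-01) = 53.537625
iter 3: u=0.736818  f(a)=+1.844e-06  f'(a)=-2.814e-01  a ← 53.537625 − (+1.844e-06/-2.814e-01) = 53.537632
iter 4: u=0.736818  f(a)=+3.553e-13  f'(a)=-2.814e-01  a ← 53.537632 − (+3.553e-13/-2.814e-01) = 53.537632
converged: |Δa| < 1e-12 after 4 iterations
sag = a·(cosh(S/(2a)) − 1) = 53.537632·(cosh(0.736818) − 1) = 15.202322
T_max/T_min = cosh(S/(2a)) = 1.283956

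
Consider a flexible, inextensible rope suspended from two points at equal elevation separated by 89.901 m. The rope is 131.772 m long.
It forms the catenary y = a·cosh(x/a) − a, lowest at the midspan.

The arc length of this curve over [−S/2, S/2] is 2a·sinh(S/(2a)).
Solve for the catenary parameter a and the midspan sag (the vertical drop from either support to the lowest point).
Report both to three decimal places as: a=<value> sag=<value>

seed: a₀ = √(S³/(24(L−S))) = √(89.901³/(24·41.871)) = 26.889610
iter 1: u=1.671668  f(a)=+6.255e+00  f'(a)=-4.076e+00  a ← 26.889610 − (+6.255e+00/-4.076e+00) = 28.424208
iter 2: u=1.581416  f(a)=+5.754e-01  f'(a)=-3.358e+00  a ← 28.424208 − (+5.754e-01/-3.358e+00) = 28.595586
iter 3: u=1.571938  f(a)=+5.959e-03  f'(a)=-3.288e+00  a ← 28.595586 − (+5.959e-03/-3.288e+00) = 28.597398
iter 4: u=1.571839  f(a)=+6.538e-07  f'(a)=-3.288e+00  a ← 28.597398 − (+6.538e-07/-3.288e+00) = 28.597398
iter 5: u=1.571839  f(a)=+0.000e+00  f'(a)=-3.288e+00  a ← 28.597398 − (+0.000e+00/-3.288e+00) = 28.597398
converged: |Δa| < 1e-12 after 5 iterations
sag = a·(cosh(S/(2a)) − 1) = 28.597398·(cosh(1.571839) − 1) = 43.227223
T_max/T_min = cosh(S/(2a)) = 2.511579

a=28.597 sag=43.227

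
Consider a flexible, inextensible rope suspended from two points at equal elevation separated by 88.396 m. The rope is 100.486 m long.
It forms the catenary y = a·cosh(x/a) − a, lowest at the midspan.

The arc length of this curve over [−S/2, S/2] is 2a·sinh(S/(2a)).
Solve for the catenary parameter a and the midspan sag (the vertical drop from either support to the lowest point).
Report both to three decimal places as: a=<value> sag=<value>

seed: a₀ = √(S³/(24(L−S))) = √(88.396³/(24·12.090)) = 48.789925
iter 1: u=0.905884  f(a)=+5.059e-01  f'(a)=-5.375e-01  a ← 48.789925 − (+5.059e-01/-5.375e-01) = 49.731127
iter 2: u=0.888739  f(a)=+1.501e-02  f'(a)=-5.060e-01  a ← 49.731127 − (+1.501e-02/-5.060e-01) = 49.760789
iter 3: u=0.888209  f(a)=+1.411e-05  f'(a)=-5.051e-01  a ← 49.760789 − (+1.411e-05/-5.051e-01) = 49.760817
iter 4: u=0.888209  f(a)=+1.252e-11  f'(a)=-5.051e-01  a ← 49.760817 − (+1.252e-11/-5.051e-01) = 49.760817
converged: |Δa| < 1e-12 after 4 iterations
sag = a·(cosh(S/(2a)) − 1) = 49.760817·(cosh(0.888209) − 1) = 20.953382
T_max/T_min = cosh(S/(2a)) = 1.421082

a=49.761 sag=20.953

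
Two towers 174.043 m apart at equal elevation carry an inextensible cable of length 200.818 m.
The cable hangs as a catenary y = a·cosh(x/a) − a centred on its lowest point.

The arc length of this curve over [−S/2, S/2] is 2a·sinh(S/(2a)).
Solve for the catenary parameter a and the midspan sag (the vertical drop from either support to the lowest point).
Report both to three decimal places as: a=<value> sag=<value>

a=92.596 sag=43.991

seed: a₀ = √(S³/(24(L−S))) = √(174.043³/(24·26.775)) = 90.576280
iter 1: u=0.960754  f(a)=+1.263e+00  f'(a)=-6.476e-01  a ← 90.576280 − (+1.263e+00/-6.476e-01) = 92.526878
iter 2: u=0.940500  f(a)=+4.196e-02  f'(a)=-6.052e-01  a ← 92.526878 − (+4.196e-02/-6.052e-01) = 92.596206
iter 3: u=0.939796  f(a)=+4.982e-05  f'(a)=-6.038e-01  a ← 92.596206 − (+4.982e-05/-6.038e-01) = 92.596288
iter 4: u=0.939795  f(a)=+7.043e-11  f'(a)=-6.038e-01  a ← 92.596288 − (+7.043e-11/-6.038e-01) = 92.596288
iter 5: u=0.939795  f(a)=-2.842e-14  f'(a)=-6.038e-01  a ← 92.596288 − (-2.842e-14/-6.038e-01) = 92.596288
converged: |Δa| < 1e-12 after 5 iterations
sag = a·(cosh(S/(2a)) − 1) = 92.596288·(cosh(0.939795) − 1) = 43.990826
T_max/T_min = cosh(S/(2a)) = 1.475082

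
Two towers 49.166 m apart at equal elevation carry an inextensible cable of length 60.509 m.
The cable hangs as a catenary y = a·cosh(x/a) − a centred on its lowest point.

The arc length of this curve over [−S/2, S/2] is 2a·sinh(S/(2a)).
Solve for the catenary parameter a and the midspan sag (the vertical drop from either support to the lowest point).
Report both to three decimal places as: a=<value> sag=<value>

a=21.582 sag=15.581

seed: a₀ = √(S³/(24(L−S))) = √(49.166³/(24·11.343)) = 20.894295
iter 1: u=1.176541  f(a)=+8.115e-01  f'(a)=-1.244e+00  a ← 20.894295 − (+8.115e-01/-1.244e+00) = 21.546764
iter 2: u=1.140914  f(a)=+3.956e-02  f'(a)=-1.125e+00  a ← 21.546764 − (+3.956e-02/-1.125e+00) = 21.581926
iter 3: u=1.139055  f(a)=+1.047e-04  f'(a)=-1.119e+00  a ← 21.581926 − (+1.047e-04/-1.119e+00) = 21.582020
iter 4: u=1.139050  f(a)=+7.375e-10  f'(a)=-1.119e+00  a ← 21.582020 − (+7.375e-10/-1.119e+00) = 21.582020
iter 5: u=1.139050  f(a)=-7.105e-15  f'(a)=-1.119e+00  a ← 21.582020 − (-7.105e-15/-1.119e+00) = 21.582020
converged: |Δa| < 1e-12 after 5 iterations
sag = a·(cosh(S/(2a)) − 1) = 21.582020·(cosh(1.139050) − 1) = 15.581381
T_max/T_min = cosh(S/(2a)) = 1.721961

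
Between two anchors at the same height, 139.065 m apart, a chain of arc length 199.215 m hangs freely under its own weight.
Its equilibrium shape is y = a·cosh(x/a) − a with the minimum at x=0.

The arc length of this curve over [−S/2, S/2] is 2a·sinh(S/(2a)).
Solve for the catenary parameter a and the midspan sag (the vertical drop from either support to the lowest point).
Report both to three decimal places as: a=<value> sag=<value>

a=45.723 sag=63.877

seed: a₀ = √(S³/(24(L−S))) = √(139.065³/(24·60.150)) = 43.162175
iter 1: u=1.610959  f(a)=+8.305e+00  f'(a)=-3.581e+00  a ← 43.162175 − (+8.305e+00/-3.581e+00) = 45.481491
iter 2: u=1.528809  f(a)=+7.164e-01  f'(a)=-2.987e+00  a ← 45.481491 − (+7.164e-01/-2.987e+00) = 45.721292
iter 3: u=1.520790  f(a)=+6.442e-03  f'(a)=-2.934e+00  a ← 45.721292 − (+6.442e-03/-2.934e+00) = 45.723487
iter 4: u=1.520717  f(a)=+5.313e-07  f'(a)=-2.933e+00  a ← 45.723487 − (+5.313e-07/-2.933e+00) = 45.723488
iter 5: u=1.520717  f(a)=+5.684e-14  f'(a)=-2.933e+00  a ← 45.723488 − (+5.684e-14/-2.933e+00) = 45.723488
converged: |Δa| < 1e-12 after 5 iterations
sag = a·(cosh(S/(2a)) − 1) = 45.723488·(cosh(1.520717) − 1) = 63.877112
T_max/T_min = cosh(S/(2a)) = 2.397031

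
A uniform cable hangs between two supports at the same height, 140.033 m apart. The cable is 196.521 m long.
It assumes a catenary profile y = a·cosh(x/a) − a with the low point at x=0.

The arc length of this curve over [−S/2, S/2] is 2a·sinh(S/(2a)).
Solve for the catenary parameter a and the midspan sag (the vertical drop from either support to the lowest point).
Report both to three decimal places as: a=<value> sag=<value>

a=47.509 sag=61.634

seed: a₀ = √(S³/(24(L−S))) = √(140.033³/(24·56.488)) = 45.005114
iter 1: u=1.555745  f(a)=+7.243e+00  f'(a)=-3.173e+00  a ← 45.005114 − (+7.243e+00/-3.173e+00) = 47.288107
iter 2: u=1.480637  f(a)=+5.877e-01  f'(a)=-2.677e+00  a ← 47.288107 − (+5.877e-01/-2.677e+00) = 47.507621
iter 3: u=1.473795  f(a)=+4.623e-03  f'(a)=-2.635e+00  a ← 47.507621 − (+4.623e-03/-2.635e+00) = 47.509375
iter 4: u=1.473741  f(a)=+2.910e-07  f'(a)=-2.635e+00  a ← 47.509375 − (+2.910e-07/-2.635e+00) = 47.509375
iter 5: u=1.473741  f(a)=+5.684e-14  f'(a)=-2.635e+00  a ← 47.509375 − (+5.684e-14/-2.635e+00) = 47.509375
converged: |Δa| < 1e-12 after 5 iterations
sag = a·(cosh(S/(2a)) − 1) = 47.509375·(cosh(1.473741) − 1) = 61.633955
T_max/T_min = cosh(S/(2a)) = 2.297301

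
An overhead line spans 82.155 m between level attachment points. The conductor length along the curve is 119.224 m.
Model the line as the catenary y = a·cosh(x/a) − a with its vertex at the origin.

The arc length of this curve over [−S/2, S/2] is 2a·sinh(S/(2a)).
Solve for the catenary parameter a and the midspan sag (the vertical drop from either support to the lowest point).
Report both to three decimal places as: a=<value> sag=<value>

a=26.506 sag=38.733

seed: a₀ = √(S³/(24(L−S))) = √(82.155³/(24·37.069)) = 24.965481
iter 1: u=1.645372  f(a)=+5.354e+00  f'(a)=-3.855e+00  a ← 24.965481 − (+5.354e+00/-3.855e+00) = 26.354121
iter 2: u=1.558675  f(a)=+4.791e-01  f'(a)=-3.193e+00  a ← 26.354121 − (+4.791e-01/-3.193e+00) = 26.504159
iter 3: u=1.549851  f(a)=+4.671e-03  f'(a)=-3.132e+00  a ← 26.504159 − (+4.671e-03/-3.132e+00) = 26.505651
iter 4: u=1.549764  f(a)=+4.535e-07  f'(a)=-3.131e+00  a ← 26.505651 − (+4.535e-07/-3.131e+00) = 26.505651
iter 5: u=1.549764  f(a)=+1.421e-14  f'(a)=-3.131e+00  a ← 26.505651 − (+1.421e-14/-3.131e+00) = 26.505651
converged: |Δa| < 1e-12 after 5 iterations
sag = a·(cosh(S/(2a)) − 1) = 26.505651·(cosh(1.549764) − 1) = 38.733448
T_max/T_min = cosh(S/(2a)) = 2.461328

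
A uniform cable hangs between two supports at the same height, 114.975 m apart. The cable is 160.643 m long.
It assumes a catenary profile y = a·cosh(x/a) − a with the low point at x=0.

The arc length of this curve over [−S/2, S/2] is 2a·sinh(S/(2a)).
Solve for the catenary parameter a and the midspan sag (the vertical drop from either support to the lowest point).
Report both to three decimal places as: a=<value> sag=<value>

seed: a₀ = √(S³/(24(L−S))) = √(114.975³/(24·45.668)) = 37.238614
iter 1: u=1.543760  f(a)=+5.761e+00  f'(a)=-3.089e+00  a ← 37.238614 − (+5.761e+00/-3.089e+00) = 39.103466
iter 2: u=1.470138  f(a)=+4.610e-01  f'(a)=-2.613e+00  a ← 39.103466 − (+4.610e-01/-2.613e+00) = 39.279913
iter 3: u=1.463534  f(a)=+3.520e-03  f'(a)=-2.573e+00  a ← 39.279913 − (+3.520e-03/-2.573e+00) = 39.281281
iter 4: u=1.463483  f(a)=+2.087e-07  f'(a)=-2.573e+00  a ← 39.281281 − (+2.087e-07/-2.573e+00) = 39.281281
iter 5: u=1.463483  f(a)=+2.842e-14  f'(a)=-2.573e+00  a ← 39.281281 − (+2.842e-14/-2.573e+00) = 39.281281
converged: |Δa| < 1e-12 after 5 iterations
sag = a·(cosh(S/(2a)) − 1) = 39.281281·(cosh(1.463483) − 1) = 50.131036
T_max/T_min = cosh(S/(2a)) = 2.276207

a=39.281 sag=50.131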